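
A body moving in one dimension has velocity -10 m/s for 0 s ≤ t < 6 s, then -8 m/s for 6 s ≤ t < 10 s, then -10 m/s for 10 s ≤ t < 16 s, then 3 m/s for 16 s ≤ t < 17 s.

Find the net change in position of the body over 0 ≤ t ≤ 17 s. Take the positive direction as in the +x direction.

-149 m

Displacement is the signed area under the v-t curve.
0–6 s: -10 × 6 = -60 m
6–10 s: -8 × 4 = -32 m
10–16 s: -10 × 6 = -60 m
16–17 s: 3 × 1 = 3 m
Net displacement = -149 m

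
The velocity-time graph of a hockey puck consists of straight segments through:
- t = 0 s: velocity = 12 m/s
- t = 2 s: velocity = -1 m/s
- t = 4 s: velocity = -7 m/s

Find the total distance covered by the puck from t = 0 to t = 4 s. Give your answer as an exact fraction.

249/13 m

Distance (not displacement) is the total path length: add the absolute areas under v-t.
0–2 s: v = 0 at t = 24/13 s; triangle areas 144/13 + 1/13 = 145/13 m
2–4 s: |½(-1 + -7)(2)| = 8 m
Total distance = 249/13 m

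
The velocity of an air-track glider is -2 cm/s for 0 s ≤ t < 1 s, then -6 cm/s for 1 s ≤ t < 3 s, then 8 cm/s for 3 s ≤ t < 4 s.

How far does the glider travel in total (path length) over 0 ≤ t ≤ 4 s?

Total distance travelled is ∫|v| dt — sum the magnitudes of each area piece.
0–1 s: |-2| × 1 = 2 cm
1–3 s: |-6| × 2 = 12 cm
3–4 s: |8| × 1 = 8 cm
Total distance = 22 cm

22 cm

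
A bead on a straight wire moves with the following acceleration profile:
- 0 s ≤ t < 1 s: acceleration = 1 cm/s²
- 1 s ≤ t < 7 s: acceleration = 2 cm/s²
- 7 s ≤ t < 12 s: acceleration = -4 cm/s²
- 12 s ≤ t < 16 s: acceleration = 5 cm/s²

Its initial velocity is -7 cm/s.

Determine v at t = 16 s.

Δv equals the area under the a-t graph; then v = v₀ + Δv.
0–1 s: 1 × 1 = 1 cm/s
1–7 s: 2 × 6 = 12 cm/s
7–12 s: -4 × 5 = -20 cm/s
12–16 s: 5 × 4 = 20 cm/s
Δv = 13 cm/s, so v(16) = -7 + (13) = 6 cm/s.

6 cm/s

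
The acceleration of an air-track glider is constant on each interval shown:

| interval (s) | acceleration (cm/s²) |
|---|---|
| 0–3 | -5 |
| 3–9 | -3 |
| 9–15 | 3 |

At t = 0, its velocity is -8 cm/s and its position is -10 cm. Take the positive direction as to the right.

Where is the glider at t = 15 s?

-440.5 cm

On each constant-a segment, Δv = aΔt and Δx = v₀Δt + ½aΔt²; chain segment to segment.
0–3 s: v starts -8 cm/s; Δx = -8·3 + ½·-5·3² = -46.5 cm; v ends -23 cm/s.
3–9 s: v starts -23 cm/s; Δx = -23·6 + ½·-3·6² = -192 cm; v ends -41 cm/s.
9–15 s: v starts -41 cm/s; Δx = -41·6 + ½·3·6² = -192 cm; v ends -23 cm/s.
x(15) = -10 + Σ Δx = -440.5 cm.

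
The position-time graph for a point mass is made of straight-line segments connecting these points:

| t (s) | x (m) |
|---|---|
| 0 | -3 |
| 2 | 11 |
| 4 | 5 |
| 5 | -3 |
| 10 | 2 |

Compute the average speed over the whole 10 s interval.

Average speed = (total path length)/(elapsed time); on a piecewise-linear x-t graph the path length is Σ|Δx|.
0–2 s: |Δx| = |11 − -3| = 14 m
2–4 s: |Δx| = |5 − 11| = 6 m
4–5 s: |Δx| = |-3 − 5| = 8 m
5–10 s: |Δx| = |2 − -3| = 5 m
Total path = 33 m; average speed = 33/10 = 3.3 m/s.

3.3 m/s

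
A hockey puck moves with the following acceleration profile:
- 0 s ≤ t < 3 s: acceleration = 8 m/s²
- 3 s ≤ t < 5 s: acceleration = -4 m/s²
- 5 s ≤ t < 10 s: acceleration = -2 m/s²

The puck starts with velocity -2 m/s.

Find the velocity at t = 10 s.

Δv equals the area under the a-t graph; then v = v₀ + Δv.
0–3 s: 8 × 3 = 24 m/s
3–5 s: -4 × 2 = -8 m/s
5–10 s: -2 × 5 = -10 m/s
Δv = 6 m/s, so v(10) = -2 + (6) = 4 m/s.

4 m/s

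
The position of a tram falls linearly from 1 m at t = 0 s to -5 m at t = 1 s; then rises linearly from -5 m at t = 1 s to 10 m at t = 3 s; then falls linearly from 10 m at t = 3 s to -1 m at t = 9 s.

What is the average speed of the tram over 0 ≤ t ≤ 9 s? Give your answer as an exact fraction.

32/9 m/s

Average speed = (total path length)/(elapsed time); on a piecewise-linear x-t graph the path length is Σ|Δx|.
0–1 s: |Δx| = |-5 − 1| = 6 m
1–3 s: |Δx| = |10 − -5| = 15 m
3–9 s: |Δx| = |-1 − 10| = 11 m
Total path = 32 m; average speed = 32/9 = 32/9 m/s.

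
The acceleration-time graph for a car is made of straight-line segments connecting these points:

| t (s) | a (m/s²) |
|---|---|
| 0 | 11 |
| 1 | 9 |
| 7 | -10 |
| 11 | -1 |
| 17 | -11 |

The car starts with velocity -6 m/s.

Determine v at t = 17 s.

-57 m/s

Δv equals the area under the a-t graph; then v = v₀ + Δv.
0–1 s: ½(11 + 9)(1) = 10 m/s
1–7 s: ½(9 + -10)(6) = -3 m/s
7–11 s: ½(-10 + -1)(4) = -22 m/s
11–17 s: ½(-1 + -11)(6) = -36 m/s
Δv = -51 m/s, so v(17) = -6 + (-51) = -57 m/s.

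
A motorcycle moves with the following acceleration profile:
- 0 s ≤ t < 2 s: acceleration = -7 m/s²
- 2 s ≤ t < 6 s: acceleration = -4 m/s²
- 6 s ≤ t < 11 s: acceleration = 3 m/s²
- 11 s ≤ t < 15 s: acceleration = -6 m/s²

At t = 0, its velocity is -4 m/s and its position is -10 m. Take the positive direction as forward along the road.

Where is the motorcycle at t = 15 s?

-392.5 m

On each constant-a segment, Δv = aΔt and Δx = v₀Δt + ½aΔt²; chain segment to segment.
0–2 s: v starts -4 m/s; Δx = -4·2 + ½·-7·2² = -22 m; v ends -18 m/s.
2–6 s: v starts -18 m/s; Δx = -18·4 + ½·-4·4² = -104 m; v ends -34 m/s.
6–11 s: v starts -34 m/s; Δx = -34·5 + ½·3·5² = -132.5 m; v ends -19 m/s.
11–15 s: v starts -19 m/s; Δx = -19·4 + ½·-6·4² = -124 m; v ends -43 m/s.
x(15) = -10 + Σ Δx = -392.5 m.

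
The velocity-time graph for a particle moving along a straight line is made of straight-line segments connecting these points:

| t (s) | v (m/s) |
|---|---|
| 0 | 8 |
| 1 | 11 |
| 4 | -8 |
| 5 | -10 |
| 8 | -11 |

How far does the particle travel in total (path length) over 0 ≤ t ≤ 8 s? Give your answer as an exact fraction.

Distance (not displacement) is the total path length: add the absolute areas under v-t.
0–1 s: |½(8 + 11)(1)| = 9.5 m
1–4 s: v = 0 at t = 52/19 s; triangle areas 363/38 + 96/19 = 555/38 m
4–5 s: |½(-8 + -10)(1)| = 9 m
5–8 s: |½(-10 + -11)(3)| = 31.5 m
Total distance = 2455/38 m

2455/38 m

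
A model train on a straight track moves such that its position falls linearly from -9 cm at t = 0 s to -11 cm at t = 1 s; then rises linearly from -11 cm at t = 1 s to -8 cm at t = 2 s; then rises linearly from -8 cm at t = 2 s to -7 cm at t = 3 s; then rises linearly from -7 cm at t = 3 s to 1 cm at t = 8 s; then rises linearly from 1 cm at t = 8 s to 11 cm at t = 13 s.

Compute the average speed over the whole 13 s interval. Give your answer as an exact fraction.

24/13 cm/s

Average speed = (total path length)/(elapsed time); on a piecewise-linear x-t graph the path length is Σ|Δx|.
0–1 s: |Δx| = |-11 − -9| = 2 cm
1–2 s: |Δx| = |-8 − -11| = 3 cm
2–3 s: |Δx| = |-7 − -8| = 1 cm
3–8 s: |Δx| = |1 − -7| = 8 cm
8–13 s: |Δx| = |11 − 1| = 10 cm
Total path = 24 cm; average speed = 24/13 = 24/13 cm/s.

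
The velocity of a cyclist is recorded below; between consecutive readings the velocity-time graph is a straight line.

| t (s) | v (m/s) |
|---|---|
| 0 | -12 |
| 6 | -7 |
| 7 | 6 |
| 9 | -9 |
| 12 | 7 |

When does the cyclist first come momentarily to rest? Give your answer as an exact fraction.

t = 85/13 s

v changes sign on 6–7 s (from -7 to 6); the graph is linear there, so v = 0 at t = 6 + (7)·(7 − 6)/(6 − -7) = 85/13 s.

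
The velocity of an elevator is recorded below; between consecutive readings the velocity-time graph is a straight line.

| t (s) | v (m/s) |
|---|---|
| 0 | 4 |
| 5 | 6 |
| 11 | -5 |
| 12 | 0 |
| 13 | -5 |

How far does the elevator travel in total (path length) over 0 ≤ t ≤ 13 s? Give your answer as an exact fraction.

Total distance travelled is ∫|v| dt — sum the magnitudes of each area piece.
0–5 s: |½(4 + 6)(5)| = 25 m
5–11 s: v = 0 at t = 91/11 s; triangle areas 108/11 + 75/11 = 183/11 m
11–12 s: |½(-5 + 0)(1)| = 2.5 m
12–13 s: |½(0 + -5)(1)| = 2.5 m
Total distance = 513/11 m

513/11 m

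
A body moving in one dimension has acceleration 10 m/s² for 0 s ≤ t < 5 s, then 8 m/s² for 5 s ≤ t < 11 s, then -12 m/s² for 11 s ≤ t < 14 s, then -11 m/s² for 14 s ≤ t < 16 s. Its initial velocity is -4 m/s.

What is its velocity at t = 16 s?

36 m/s

Δv equals the area under the a-t graph; then v = v₀ + Δv.
0–5 s: 10 × 5 = 50 m/s
5–11 s: 8 × 6 = 48 m/s
11–14 s: -12 × 3 = -36 m/s
14–16 s: -11 × 2 = -22 m/s
Δv = 40 m/s, so v(16) = -4 + (40) = 36 m/s.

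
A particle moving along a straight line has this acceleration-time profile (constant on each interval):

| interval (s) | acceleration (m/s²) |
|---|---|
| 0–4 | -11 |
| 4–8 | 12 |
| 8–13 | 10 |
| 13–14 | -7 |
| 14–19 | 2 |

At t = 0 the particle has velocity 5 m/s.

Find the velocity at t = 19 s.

62 m/s

Δv equals the area under the a-t graph; then v = v₀ + Δv.
0–4 s: -11 × 4 = -44 m/s
4–8 s: 12 × 4 = 48 m/s
8–13 s: 10 × 5 = 50 m/s
13–14 s: -7 × 1 = -7 m/s
14–19 s: 2 × 5 = 10 m/s
Δv = 57 m/s, so v(19) = 5 + (57) = 62 m/s.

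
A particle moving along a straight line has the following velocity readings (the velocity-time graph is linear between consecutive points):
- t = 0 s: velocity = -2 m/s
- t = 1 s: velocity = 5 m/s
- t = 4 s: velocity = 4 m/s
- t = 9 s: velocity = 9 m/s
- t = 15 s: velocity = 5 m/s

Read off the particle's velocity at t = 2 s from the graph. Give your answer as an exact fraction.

On 1–4 s the graph is linear from 5 to 4 m/s: v(2) = 5 + (4 − 5)·(2 − 1)/(4 − 1) = 14/3 m/s.

14/3 m/s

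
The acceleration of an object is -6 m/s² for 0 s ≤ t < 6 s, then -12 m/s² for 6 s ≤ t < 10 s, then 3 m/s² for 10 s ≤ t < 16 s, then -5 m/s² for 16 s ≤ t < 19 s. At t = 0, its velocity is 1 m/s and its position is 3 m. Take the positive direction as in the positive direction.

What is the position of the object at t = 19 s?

-996.5 m

On each constant-a segment, Δv = aΔt and Δx = v₀Δt + ½aΔt²; chain segment to segment.
0–6 s: v starts 1 m/s; Δx = 1·6 + ½·-6·6² = -102 m; v ends -35 m/s.
6–10 s: v starts -35 m/s; Δx = -35·4 + ½·-12·4² = -236 m; v ends -83 m/s.
10–16 s: v starts -83 m/s; Δx = -83·6 + ½·3·6² = -444 m; v ends -65 m/s.
16–19 s: v starts -65 m/s; Δx = -65·3 + ½·-5·3² = -217.5 m; v ends -80 m/s.
x(19) = 3 + Σ Δx = -996.5 m.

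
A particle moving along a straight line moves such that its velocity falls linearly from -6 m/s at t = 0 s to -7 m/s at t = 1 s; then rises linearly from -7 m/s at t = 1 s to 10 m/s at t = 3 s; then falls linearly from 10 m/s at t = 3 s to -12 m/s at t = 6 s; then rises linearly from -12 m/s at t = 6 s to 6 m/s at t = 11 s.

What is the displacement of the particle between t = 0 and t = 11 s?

-21.5 m

Displacement is the signed area under the v-t curve.
0–1 s: ½(-6 + -7)(1) = -6.5 m
1–3 s: ½(-7 + 10)(2) = 3 m
3–6 s: ½(10 + -12)(3) = -3 m
6–11 s: ½(-12 + 6)(5) = -15 m
Net displacement = -21.5 m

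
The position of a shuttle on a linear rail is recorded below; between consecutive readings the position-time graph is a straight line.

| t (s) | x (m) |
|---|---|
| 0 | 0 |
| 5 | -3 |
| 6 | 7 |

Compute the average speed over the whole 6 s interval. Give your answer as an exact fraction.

Average speed = (total path length)/(elapsed time); on a piecewise-linear x-t graph the path length is Σ|Δx|.
0–5 s: |Δx| = |-3 − 0| = 3 m
5–6 s: |Δx| = |7 − -3| = 10 m
Total path = 13 m; average speed = 13/6 = 13/6 m/s.

13/6 m/s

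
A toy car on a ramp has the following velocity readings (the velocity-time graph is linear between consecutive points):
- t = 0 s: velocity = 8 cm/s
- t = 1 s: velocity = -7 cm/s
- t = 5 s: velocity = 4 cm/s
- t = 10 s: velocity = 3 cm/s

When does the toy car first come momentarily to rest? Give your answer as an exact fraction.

v changes sign on 0–1 s (from 8 to -7); the graph is linear there, so v = 0 at t = 0 + (-8)·(1 − 0)/(-7 − 8) = 8/15 s.

t = 8/15 s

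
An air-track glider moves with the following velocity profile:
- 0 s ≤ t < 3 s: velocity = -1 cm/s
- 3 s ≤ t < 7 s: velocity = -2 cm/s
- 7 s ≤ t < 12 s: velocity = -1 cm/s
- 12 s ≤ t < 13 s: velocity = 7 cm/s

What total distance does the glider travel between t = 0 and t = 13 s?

23 cm

Distance (not displacement) is the total path length: add the absolute areas under v-t.
0–3 s: |-1| × 3 = 3 cm
3–7 s: |-2| × 4 = 8 cm
7–12 s: |-1| × 5 = 5 cm
12–13 s: |7| × 1 = 7 cm
Total distance = 23 cm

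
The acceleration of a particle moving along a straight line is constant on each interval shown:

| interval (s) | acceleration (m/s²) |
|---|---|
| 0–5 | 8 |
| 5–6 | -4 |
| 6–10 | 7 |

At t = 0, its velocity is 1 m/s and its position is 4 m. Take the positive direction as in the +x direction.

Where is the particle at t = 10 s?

On each constant-a segment, Δv = aΔt and Δx = v₀Δt + ½aΔt²; chain segment to segment.
0–5 s: v starts 1 m/s; Δx = 1·5 + ½·8·5² = 105 m; v ends 41 m/s.
5–6 s: v starts 41 m/s; Δx = 41·1 + ½·-4·1² = 39 m; v ends 37 m/s.
6–10 s: v starts 37 m/s; Δx = 37·4 + ½·7·4² = 204 m; v ends 65 m/s.
x(10) = 4 + Σ Δx = 352 m.

352 m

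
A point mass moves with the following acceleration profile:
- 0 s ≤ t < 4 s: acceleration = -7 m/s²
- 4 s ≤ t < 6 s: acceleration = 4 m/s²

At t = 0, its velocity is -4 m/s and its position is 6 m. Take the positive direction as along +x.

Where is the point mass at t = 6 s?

-122 m

On each constant-a segment, Δv = aΔt and Δx = v₀Δt + ½aΔt²; chain segment to segment.
0–4 s: v starts -4 m/s; Δx = -4·4 + ½·-7·4² = -72 m; v ends -32 m/s.
4–6 s: v starts -32 m/s; Δx = -32·2 + ½·4·2² = -56 m; v ends -24 m/s.
x(6) = 6 + Σ Δx = -122 m.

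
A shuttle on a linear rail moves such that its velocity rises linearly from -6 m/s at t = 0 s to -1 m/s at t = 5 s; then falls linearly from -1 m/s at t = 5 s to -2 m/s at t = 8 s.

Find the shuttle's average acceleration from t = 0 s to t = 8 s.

Average acceleration = Δv/Δt = (-2 − -6)/(8 − 0) = 0.5 m/s².

0.5 m/s²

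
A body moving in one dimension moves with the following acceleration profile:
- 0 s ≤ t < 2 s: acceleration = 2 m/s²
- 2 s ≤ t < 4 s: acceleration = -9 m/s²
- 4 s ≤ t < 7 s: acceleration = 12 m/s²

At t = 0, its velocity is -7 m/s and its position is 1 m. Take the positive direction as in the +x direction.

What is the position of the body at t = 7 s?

-42 m

On each constant-a segment, Δv = aΔt and Δx = v₀Δt + ½aΔt²; chain segment to segment.
0–2 s: v starts -7 m/s; Δx = -7·2 + ½·2·2² = -10 m; v ends -3 m/s.
2–4 s: v starts -3 m/s; Δx = -3·2 + ½·-9·2² = -24 m; v ends -21 m/s.
4–7 s: v starts -21 m/s; Δx = -21·3 + ½·12·3² = -9 m; v ends 15 m/s.
x(7) = 1 + Σ Δx = -42 m.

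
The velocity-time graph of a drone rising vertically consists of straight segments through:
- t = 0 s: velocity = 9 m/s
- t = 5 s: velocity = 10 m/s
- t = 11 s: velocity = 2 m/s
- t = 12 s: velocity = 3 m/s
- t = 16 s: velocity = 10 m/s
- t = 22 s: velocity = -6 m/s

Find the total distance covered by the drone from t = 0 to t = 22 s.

Total distance travelled is ∫|v| dt — sum the magnitudes of each area piece.
0–5 s: |½(9 + 10)(5)| = 47.5 m
5–11 s: |½(10 + 2)(6)| = 36 m
11–12 s: |½(2 + 3)(1)| = 2.5 m
12–16 s: |½(3 + 10)(4)| = 26 m
16–22 s: v = 0 at t = 19.75 s; triangle areas 18.75 + 6.75 = 25.5 m
Total distance = 137.5 m

137.5 m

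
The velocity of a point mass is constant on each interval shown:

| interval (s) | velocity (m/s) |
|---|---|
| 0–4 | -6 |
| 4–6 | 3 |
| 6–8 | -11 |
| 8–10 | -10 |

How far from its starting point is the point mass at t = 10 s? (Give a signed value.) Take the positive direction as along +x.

-60 m

Displacement is the signed area under the v-t curve.
0–4 s: -6 × 4 = -24 m
4–6 s: 3 × 2 = 6 m
6–8 s: -11 × 2 = -22 m
8–10 s: -10 × 2 = -20 m
Net displacement = -60 m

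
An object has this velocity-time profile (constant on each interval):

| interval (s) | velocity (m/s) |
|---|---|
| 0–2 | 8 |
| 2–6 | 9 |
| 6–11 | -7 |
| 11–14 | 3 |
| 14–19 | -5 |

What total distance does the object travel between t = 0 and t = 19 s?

121 m

Total distance travelled is ∫|v| dt — sum the magnitudes of each area piece.
0–2 s: |8| × 2 = 16 m
2–6 s: |9| × 4 = 36 m
6–11 s: |-7| × 5 = 35 m
11–14 s: |3| × 3 = 9 m
14–19 s: |-5| × 5 = 25 m
Total distance = 121 m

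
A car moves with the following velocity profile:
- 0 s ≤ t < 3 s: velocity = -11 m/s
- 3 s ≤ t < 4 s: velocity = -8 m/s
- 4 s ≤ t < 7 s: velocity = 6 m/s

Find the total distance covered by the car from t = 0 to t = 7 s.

59 m

Distance (not displacement) is the total path length: add the absolute areas under v-t.
0–3 s: |-11| × 3 = 33 m
3–4 s: |-8| × 1 = 8 m
4–7 s: |6| × 3 = 18 m
Total distance = 59 m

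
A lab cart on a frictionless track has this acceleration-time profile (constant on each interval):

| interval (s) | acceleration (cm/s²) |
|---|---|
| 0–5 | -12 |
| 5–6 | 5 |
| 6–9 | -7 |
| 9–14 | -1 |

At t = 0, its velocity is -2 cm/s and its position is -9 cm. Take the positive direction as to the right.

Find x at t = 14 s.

-833.5 cm

On each constant-a segment, Δv = aΔt and Δx = v₀Δt + ½aΔt²; chain segment to segment.
0–5 s: v starts -2 cm/s; Δx = -2·5 + ½·-12·5² = -160 cm; v ends -62 cm/s.
5–6 s: v starts -62 cm/s; Δx = -62·1 + ½·5·1² = -59.5 cm; v ends -57 cm/s.
6–9 s: v starts -57 cm/s; Δx = -57·3 + ½·-7·3² = -202.5 cm; v ends -78 cm/s.
9–14 s: v starts -78 cm/s; Δx = -78·5 + ½·-1·5² = -402.5 cm; v ends -83 cm/s.
x(14) = -9 + Σ Δx = -833.5 cm.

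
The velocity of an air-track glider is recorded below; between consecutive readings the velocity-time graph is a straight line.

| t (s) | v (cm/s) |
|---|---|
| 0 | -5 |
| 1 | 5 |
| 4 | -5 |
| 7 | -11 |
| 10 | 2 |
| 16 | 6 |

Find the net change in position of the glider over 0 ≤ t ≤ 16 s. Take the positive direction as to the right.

-13.5 cm

Net displacement equals the area under the velocity-time graph (areas below the axis count negative).
0–1 s: ½(-5 + 5)(1) = 0 cm
1–4 s: ½(5 + -5)(3) = 0 cm
4–7 s: ½(-5 + -11)(3) = -24 cm
7–10 s: ½(-11 + 2)(3) = -13.5 cm
10–16 s: ½(2 + 6)(6) = 24 cm
Net displacement = -13.5 cm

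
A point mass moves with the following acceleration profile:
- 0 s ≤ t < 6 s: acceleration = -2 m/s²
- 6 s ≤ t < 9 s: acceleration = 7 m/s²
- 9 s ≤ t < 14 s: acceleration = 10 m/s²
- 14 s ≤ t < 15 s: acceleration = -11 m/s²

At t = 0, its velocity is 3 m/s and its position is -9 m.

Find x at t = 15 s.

219 m

On each constant-a segment, Δv = aΔt and Δx = v₀Δt + ½aΔt²; chain segment to segment.
0–6 s: v starts 3 m/s; Δx = 3·6 + ½·-2·6² = -18 m; v ends -9 m/s.
6–9 s: v starts -9 m/s; Δx = -9·3 + ½·7·3² = 4.5 m; v ends 12 m/s.
9–14 s: v starts 12 m/s; Δx = 12·5 + ½·10·5² = 185 m; v ends 62 m/s.
14–15 s: v starts 62 m/s; Δx = 62·1 + ½·-11·1² = 56.5 m; v ends 51 m/s.
x(15) = -9 + Σ Δx = 219 m.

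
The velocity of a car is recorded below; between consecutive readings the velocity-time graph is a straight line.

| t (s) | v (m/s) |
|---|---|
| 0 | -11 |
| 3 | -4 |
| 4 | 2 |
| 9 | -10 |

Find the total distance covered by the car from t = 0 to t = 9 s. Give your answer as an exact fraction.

Distance (not displacement) is the total path length: add the absolute areas under v-t.
0–3 s: |½(-11 + -4)(3)| = 22.5 m
3–4 s: v = 0 at t = 11/3 s; triangle areas 4/3 + 1/3 = 5/3 m
4–9 s: v = 0 at t = 29/6 s; triangle areas 5/6 + 125/6 = 65/3 m
Total distance = 275/6 m

275/6 m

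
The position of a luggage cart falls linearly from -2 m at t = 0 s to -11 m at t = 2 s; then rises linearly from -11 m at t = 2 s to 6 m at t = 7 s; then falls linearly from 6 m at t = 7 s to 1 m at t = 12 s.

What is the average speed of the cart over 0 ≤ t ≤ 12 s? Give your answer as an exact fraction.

Average speed = (total path length)/(elapsed time); on a piecewise-linear x-t graph the path length is Σ|Δx|.
0–2 s: |Δx| = |-11 − -2| = 9 m
2–7 s: |Δx| = |6 − -11| = 17 m
7–12 s: |Δx| = |1 − 6| = 5 m
Total path = 31 m; average speed = 31/12 = 31/12 m/s.

31/12 m/s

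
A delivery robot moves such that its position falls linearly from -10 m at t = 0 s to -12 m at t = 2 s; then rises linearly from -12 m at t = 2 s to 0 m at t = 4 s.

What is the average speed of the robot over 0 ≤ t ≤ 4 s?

Average speed = (total path length)/(elapsed time); on a piecewise-linear x-t graph the path length is Σ|Δx|.
0–2 s: |Δx| = |-12 − -10| = 2 m
2–4 s: |Δx| = |0 − -12| = 12 m
Total path = 14 m; average speed = 14/4 = 3.5 m/s.

3.5 m/s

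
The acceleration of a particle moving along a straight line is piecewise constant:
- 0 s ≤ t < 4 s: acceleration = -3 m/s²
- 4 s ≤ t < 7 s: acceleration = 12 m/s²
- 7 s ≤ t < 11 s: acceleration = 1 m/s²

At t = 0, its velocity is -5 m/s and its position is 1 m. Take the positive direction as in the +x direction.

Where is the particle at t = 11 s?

44 m

On each constant-a segment, Δv = aΔt and Δx = v₀Δt + ½aΔt²; chain segment to segment.
0–4 s: v starts -5 m/s; Δx = -5·4 + ½·-3·4² = -44 m; v ends -17 m/s.
4–7 s: v starts -17 m/s; Δx = -17·3 + ½·12·3² = 3 m; v ends 19 m/s.
7–11 s: v starts 19 m/s; Δx = 19·4 + ½·1·4² = 84 m; v ends 23 m/s.
x(11) = 1 + Σ Δx = 44 m.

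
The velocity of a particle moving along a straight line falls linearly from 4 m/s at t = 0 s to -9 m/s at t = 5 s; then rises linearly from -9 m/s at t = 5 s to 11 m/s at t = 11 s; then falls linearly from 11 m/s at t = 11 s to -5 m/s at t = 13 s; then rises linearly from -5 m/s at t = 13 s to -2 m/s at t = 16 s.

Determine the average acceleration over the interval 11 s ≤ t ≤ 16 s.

-2.6 m/s²

Average acceleration = Δv/Δt = (-2 − 11)/(16 − 11) = -2.6 m/s².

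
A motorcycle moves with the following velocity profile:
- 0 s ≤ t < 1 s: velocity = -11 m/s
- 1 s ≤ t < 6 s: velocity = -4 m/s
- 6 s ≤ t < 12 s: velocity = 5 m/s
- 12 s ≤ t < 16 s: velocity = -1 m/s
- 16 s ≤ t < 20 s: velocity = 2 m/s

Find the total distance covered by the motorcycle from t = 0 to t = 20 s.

73 m

Distance (not displacement) is the total path length: add the absolute areas under v-t.
0–1 s: |-11| × 1 = 11 m
1–6 s: |-4| × 5 = 20 m
6–12 s: |5| × 6 = 30 m
12–16 s: |-1| × 4 = 4 m
16–20 s: |2| × 4 = 8 m
Total distance = 73 m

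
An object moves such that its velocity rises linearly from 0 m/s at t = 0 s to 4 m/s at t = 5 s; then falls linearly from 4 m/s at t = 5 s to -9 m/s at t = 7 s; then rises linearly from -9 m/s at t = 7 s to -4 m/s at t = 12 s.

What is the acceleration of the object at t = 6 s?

-6.5 m/s²

Acceleration is the slope of the v-t graph on 5–7 s: (-9 − 4)/(7 − 5) = -6.5 m/s².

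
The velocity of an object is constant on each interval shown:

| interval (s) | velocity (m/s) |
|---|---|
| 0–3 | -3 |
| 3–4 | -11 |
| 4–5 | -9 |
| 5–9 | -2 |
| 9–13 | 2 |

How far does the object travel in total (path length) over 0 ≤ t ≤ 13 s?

45 m

Total distance travelled is ∫|v| dt — sum the magnitudes of each area piece.
0–3 s: |-3| × 3 = 9 m
3–4 s: |-11| × 1 = 11 m
4–5 s: |-9| × 1 = 9 m
5–9 s: |-2| × 4 = 8 m
9–13 s: |2| × 4 = 8 m
Total distance = 45 m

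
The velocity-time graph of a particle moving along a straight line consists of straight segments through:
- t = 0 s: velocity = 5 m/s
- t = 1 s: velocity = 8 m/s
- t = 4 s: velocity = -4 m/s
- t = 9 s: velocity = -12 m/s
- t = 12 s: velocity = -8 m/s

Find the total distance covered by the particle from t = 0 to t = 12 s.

Total distance travelled is ∫|v| dt — sum the magnitudes of each area piece.
0–1 s: |½(5 + 8)(1)| = 6.5 m
1–4 s: v = 0 at t = 3 s; triangle areas 8 + 2 = 10 m
4–9 s: |½(-4 + -12)(5)| = 40 m
9–12 s: |½(-12 + -8)(3)| = 30 m
Total distance = 86.5 m

86.5 m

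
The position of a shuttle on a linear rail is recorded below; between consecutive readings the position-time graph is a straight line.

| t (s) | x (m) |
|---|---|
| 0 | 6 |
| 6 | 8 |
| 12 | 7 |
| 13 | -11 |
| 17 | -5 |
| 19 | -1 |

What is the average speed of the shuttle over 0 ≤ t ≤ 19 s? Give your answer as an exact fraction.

31/19 m/s

Average speed = (total path length)/(elapsed time); on a piecewise-linear x-t graph the path length is Σ|Δx|.
0–6 s: |Δx| = |8 − 6| = 2 m
6–12 s: |Δx| = |7 − 8| = 1 m
12–13 s: |Δx| = |-11 − 7| = 18 m
13–17 s: |Δx| = |-5 − -11| = 6 m
17–19 s: |Δx| = |-1 − -5| = 4 m
Total path = 31 m; average speed = 31/19 = 31/19 m/s.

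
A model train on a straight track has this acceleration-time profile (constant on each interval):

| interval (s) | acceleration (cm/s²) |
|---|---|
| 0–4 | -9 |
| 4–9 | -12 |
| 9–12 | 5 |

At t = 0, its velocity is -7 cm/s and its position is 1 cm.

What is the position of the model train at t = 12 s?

On each constant-a segment, Δv = aΔt and Δx = v₀Δt + ½aΔt²; chain segment to segment.
0–4 s: v starts -7 cm/s; Δx = -7·4 + ½·-9·4² = -100 cm; v ends -43 cm/s.
4–9 s: v starts -43 cm/s; Δx = -43·5 + ½·-12·5² = -365 cm; v ends -103 cm/s.
9–12 s: v starts -103 cm/s; Δx = -103·3 + ½·5·3² = -286.5 cm; v ends -88 cm/s.
x(12) = 1 + Σ Δx = -750.5 cm.

-750.5 cm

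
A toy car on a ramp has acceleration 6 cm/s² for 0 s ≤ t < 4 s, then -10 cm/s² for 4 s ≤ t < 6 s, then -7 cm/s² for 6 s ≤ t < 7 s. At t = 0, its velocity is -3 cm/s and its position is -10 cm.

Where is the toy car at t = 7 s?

On each constant-a segment, Δv = aΔt and Δx = v₀Δt + ½aΔt²; chain segment to segment.
0–4 s: v starts -3 cm/s; Δx = -3·4 + ½·6·4² = 36 cm; v ends 21 cm/s.
4–6 s: v starts 21 cm/s; Δx = 21·2 + ½·-10·2² = 22 cm; v ends 1 cm/s.
6–7 s: v starts 1 cm/s; Δx = 1·1 + ½·-7·1² = -2.5 cm; v ends -6 cm/s.
x(7) = -10 + Σ Δx = 45.5 cm.

45.5 cm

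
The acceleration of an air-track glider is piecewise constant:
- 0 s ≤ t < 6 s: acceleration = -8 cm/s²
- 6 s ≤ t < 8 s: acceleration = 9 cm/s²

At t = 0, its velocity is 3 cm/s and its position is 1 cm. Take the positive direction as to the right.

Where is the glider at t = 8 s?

-197 cm

On each constant-a segment, Δv = aΔt and Δx = v₀Δt + ½aΔt²; chain segment to segment.
0–6 s: v starts 3 cm/s; Δx = 3·6 + ½·-8·6² = -126 cm; v ends -45 cm/s.
6–8 s: v starts -45 cm/s; Δx = -45·2 + ½·9·2² = -72 cm; v ends -27 cm/s.
x(8) = 1 + Σ Δx = -197 cm.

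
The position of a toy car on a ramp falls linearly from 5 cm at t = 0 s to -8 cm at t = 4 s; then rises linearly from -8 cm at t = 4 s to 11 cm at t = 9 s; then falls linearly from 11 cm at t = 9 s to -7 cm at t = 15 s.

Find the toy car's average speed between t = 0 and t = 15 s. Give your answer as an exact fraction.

Average speed = (total path length)/(elapsed time); on a piecewise-linear x-t graph the path length is Σ|Δx|.
0–4 s: |Δx| = |-8 − 5| = 13 cm
4–9 s: |Δx| = |11 − -8| = 19 cm
9–15 s: |Δx| = |-7 − 11| = 18 cm
Total path = 50 cm; average speed = 50/15 = 10/3 cm/s.

10/3 cm/s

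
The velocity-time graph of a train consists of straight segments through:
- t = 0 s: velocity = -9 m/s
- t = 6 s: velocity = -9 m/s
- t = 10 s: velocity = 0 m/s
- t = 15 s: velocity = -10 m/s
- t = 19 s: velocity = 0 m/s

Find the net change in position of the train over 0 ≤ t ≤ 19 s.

-117 m

Displacement is the signed area under the v-t curve.
0–6 s: -9 × 6 = -54 m
6–10 s: ½(-9 + 0)(4) = -18 m
10–15 s: ½(0 + -10)(5) = -25 m
15–19 s: ½(-10 + 0)(4) = -20 m
Net displacement = -117 m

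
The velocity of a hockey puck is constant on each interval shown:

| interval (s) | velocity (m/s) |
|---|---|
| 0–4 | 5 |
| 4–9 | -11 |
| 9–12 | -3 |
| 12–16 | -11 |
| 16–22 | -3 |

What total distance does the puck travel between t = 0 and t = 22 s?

Distance (not displacement) is the total path length: add the absolute areas under v-t.
0–4 s: |5| × 4 = 20 m
4–9 s: |-11| × 5 = 55 m
9–12 s: |-3| × 3 = 9 m
12–16 s: |-11| × 4 = 44 m
16–22 s: |-3| × 6 = 18 m
Total distance = 146 m

146 m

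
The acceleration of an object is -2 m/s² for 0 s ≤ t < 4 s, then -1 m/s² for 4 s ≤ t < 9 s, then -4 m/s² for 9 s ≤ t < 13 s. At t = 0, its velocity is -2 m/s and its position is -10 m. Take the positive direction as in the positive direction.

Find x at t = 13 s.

On each constant-a segment, Δv = aΔt and Δx = v₀Δt + ½aΔt²; chain segment to segment.
0–4 s: v starts -2 m/s; Δx = -2·4 + ½·-2·4² = -24 m; v ends -10 m/s.
4–9 s: v starts -10 m/s; Δx = -10·5 + ½·-1·5² = -62.5 m; v ends -15 m/s.
9–13 s: v starts -15 m/s; Δx = -15·4 + ½·-4·4² = -92 m; v ends -31 m/s.
x(13) = -10 + Σ Δx = -188.5 m.

-188.5 m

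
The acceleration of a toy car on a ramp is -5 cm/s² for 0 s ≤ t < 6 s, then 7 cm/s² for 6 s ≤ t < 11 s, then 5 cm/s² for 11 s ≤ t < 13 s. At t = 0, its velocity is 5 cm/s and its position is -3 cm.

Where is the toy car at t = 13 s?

-70.5 cm

On each constant-a segment, Δv = aΔt and Δx = v₀Δt + ½aΔt²; chain segment to segment.
0–6 s: v starts 5 cm/s; Δx = 5·6 + ½·-5·6² = -60 cm; v ends -25 cm/s.
6–11 s: v starts -25 cm/s; Δx = -25·5 + ½·7·5² = -37.5 cm; v ends 10 cm/s.
11–13 s: v starts 10 cm/s; Δx = 10·2 + ½·5·2² = 30 cm; v ends 20 cm/s.
x(13) = -3 + Σ Δx = -70.5 cm.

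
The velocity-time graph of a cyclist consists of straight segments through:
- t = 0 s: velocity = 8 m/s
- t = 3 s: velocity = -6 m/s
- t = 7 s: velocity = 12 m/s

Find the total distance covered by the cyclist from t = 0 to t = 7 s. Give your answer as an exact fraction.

215/7 m

Total distance travelled is ∫|v| dt — sum the magnitudes of each area piece.
0–3 s: v = 0 at t = 12/7 s; triangle areas 48/7 + 27/7 = 75/7 m
3–7 s: v = 0 at t = 13/3 s; triangle areas 4 + 16 = 20 m
Total distance = 215/7 m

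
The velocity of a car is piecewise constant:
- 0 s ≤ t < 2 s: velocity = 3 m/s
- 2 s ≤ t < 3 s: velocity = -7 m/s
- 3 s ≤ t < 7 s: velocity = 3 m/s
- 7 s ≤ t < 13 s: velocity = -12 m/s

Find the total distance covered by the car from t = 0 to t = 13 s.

97 m

Total distance travelled is ∫|v| dt — sum the magnitudes of each area piece.
0–2 s: |3| × 2 = 6 m
2–3 s: |-7| × 1 = 7 m
3–7 s: |3| × 4 = 12 m
7–13 s: |-12| × 6 = 72 m
Total distance = 97 m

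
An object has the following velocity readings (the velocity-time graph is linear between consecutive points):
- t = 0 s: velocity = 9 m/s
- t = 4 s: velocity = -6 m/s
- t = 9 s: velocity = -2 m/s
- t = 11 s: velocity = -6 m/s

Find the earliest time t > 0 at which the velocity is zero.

t = 2.4 s

v changes sign on 0–4 s (from 9 to -6); the graph is linear there, so v = 0 at t = 0 + (-9)·(4 − 0)/(-6 − 9) = 2.4 s.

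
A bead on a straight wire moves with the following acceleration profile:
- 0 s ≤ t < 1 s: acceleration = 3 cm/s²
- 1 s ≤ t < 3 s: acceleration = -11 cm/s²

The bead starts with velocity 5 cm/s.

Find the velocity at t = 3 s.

Δv equals the area under the a-t graph; then v = v₀ + Δv.
0–1 s: 3 × 1 = 3 cm/s
1–3 s: -11 × 2 = -22 cm/s
Δv = -19 cm/s, so v(3) = 5 + (-19) = -14 cm/s.

-14 cm/s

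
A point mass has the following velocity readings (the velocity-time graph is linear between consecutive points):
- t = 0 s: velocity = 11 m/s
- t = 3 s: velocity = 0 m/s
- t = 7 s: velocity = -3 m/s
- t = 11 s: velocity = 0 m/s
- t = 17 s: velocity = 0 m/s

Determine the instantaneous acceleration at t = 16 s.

0 m/s²

Acceleration is the slope of the v-t graph on 11–17 s: (0 − 0)/(17 − 11) = 0 m/s².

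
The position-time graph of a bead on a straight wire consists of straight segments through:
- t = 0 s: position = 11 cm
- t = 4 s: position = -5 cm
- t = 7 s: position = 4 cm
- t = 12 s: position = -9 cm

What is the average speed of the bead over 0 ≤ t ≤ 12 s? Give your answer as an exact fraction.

Average speed = (total path length)/(elapsed time); on a piecewise-linear x-t graph the path length is Σ|Δx|.
0–4 s: |Δx| = |-5 − 11| = 16 cm
4–7 s: |Δx| = |4 − -5| = 9 cm
7–12 s: |Δx| = |-9 − 4| = 13 cm
Total path = 38 cm; average speed = 38/12 = 19/6 cm/s.

19/6 cm/s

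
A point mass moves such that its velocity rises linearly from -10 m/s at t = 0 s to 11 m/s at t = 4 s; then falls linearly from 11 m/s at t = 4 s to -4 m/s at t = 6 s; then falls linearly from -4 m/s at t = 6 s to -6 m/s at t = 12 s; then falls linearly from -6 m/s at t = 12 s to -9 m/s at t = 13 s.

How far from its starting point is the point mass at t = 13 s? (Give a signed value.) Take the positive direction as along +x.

-28.5 m

Net displacement equals the area under the velocity-time graph (areas below the axis count negative).
0–4 s: ½(-10 + 11)(4) = 2 m
4–6 s: ½(11 + -4)(2) = 7 m
6–12 s: ½(-4 + -6)(6) = -30 m
12–13 s: ½(-6 + -9)(1) = -7.5 m
Net displacement = -28.5 m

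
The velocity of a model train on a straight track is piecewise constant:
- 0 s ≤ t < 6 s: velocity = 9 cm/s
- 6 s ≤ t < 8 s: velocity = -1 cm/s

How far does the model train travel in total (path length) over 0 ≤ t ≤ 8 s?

Total distance travelled is ∫|v| dt — sum the magnitudes of each area piece.
0–6 s: |9| × 6 = 54 cm
6–8 s: |-1| × 2 = 2 cm
Total distance = 56 cm

56 cm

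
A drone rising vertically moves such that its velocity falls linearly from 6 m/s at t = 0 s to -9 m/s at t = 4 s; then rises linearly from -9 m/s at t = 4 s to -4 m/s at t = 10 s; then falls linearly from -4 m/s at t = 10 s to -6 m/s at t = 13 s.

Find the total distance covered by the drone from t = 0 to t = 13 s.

Distance (not displacement) is the total path length: add the absolute areas under v-t.
0–4 s: v = 0 at t = 1.6 s; triangle areas 4.8 + 10.8 = 15.6 m
4–10 s: |½(-9 + -4)(6)| = 39 m
10–13 s: |½(-4 + -6)(3)| = 15 m
Total distance = 69.6 m

69.6 m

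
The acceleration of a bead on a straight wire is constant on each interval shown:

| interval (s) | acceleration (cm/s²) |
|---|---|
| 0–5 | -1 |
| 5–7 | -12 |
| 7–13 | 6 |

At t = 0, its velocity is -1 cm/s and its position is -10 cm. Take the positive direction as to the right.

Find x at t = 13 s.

On each constant-a segment, Δv = aΔt and Δx = v₀Δt + ½aΔt²; chain segment to segment.
0–5 s: v starts -1 cm/s; Δx = -1·5 + ½·-1·5² = -17.5 cm; v ends -6 cm/s.
5–7 s: v starts -6 cm/s; Δx = -6·2 + ½·-12·2² = -36 cm; v ends -30 cm/s.
7–13 s: v starts -30 cm/s; Δx = -30·6 + ½·6·6² = -72 cm; v ends 6 cm/s.
x(13) = -10 + Σ Δx = -135.5 cm.

-135.5 cm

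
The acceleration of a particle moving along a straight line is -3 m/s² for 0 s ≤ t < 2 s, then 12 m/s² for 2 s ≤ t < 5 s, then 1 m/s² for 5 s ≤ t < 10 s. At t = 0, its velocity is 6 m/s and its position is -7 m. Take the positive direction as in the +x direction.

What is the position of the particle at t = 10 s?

On each constant-a segment, Δv = aΔt and Δx = v₀Δt + ½aΔt²; chain segment to segment.
0–2 s: v starts 6 m/s; Δx = 6·2 + ½·-3·2² = 6 m; v ends 0 m/s.
2–5 s: v starts 0 m/s; Δx = 0·3 + ½·12·3² = 54 m; v ends 36 m/s.
5–10 s: v starts 36 m/s; Δx = 36·5 + ½·1·5² = 192.5 m; v ends 41 m/s.
x(10) = -7 + Σ Δx = 245.5 m.

245.5 m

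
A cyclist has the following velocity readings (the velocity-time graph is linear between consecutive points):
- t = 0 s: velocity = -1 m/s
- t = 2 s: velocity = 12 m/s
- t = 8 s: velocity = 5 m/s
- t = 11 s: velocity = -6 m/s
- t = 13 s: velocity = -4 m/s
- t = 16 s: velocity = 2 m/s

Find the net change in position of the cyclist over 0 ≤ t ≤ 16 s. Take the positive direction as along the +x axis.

Net displacement equals the area under the velocity-time graph (areas below the axis count negative).
0–2 s: ½(-1 + 12)(2) = 11 m
2–8 s: ½(12 + 5)(6) = 51 m
8–11 s: ½(5 + -6)(3) = -1.5 m
11–13 s: ½(-6 + -4)(2) = -10 m
13–16 s: ½(-4 + 2)(3) = -3 m
Net displacement = 47.5 m

47.5 m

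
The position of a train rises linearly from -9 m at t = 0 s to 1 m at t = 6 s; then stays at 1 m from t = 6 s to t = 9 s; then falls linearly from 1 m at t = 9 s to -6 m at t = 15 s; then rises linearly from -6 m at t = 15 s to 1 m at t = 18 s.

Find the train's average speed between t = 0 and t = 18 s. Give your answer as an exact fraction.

Average speed = (total path length)/(elapsed time); on a piecewise-linear x-t graph the path length is Σ|Δx|.
0–6 s: |Δx| = |1 − -9| = 10 m
6–9 s: |Δx| = |1 − 1| = 0 m
9–15 s: |Δx| = |-6 − 1| = 7 m
15–18 s: |Δx| = |1 − -6| = 7 m
Total path = 24 m; average speed = 24/18 = 4/3 m/s.

4/3 m/s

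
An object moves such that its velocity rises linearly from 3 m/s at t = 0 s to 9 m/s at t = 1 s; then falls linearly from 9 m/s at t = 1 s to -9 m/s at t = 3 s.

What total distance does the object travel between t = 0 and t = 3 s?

15 m

Distance (not displacement) is the total path length: add the absolute areas under v-t.
0–1 s: |½(3 + 9)(1)| = 6 m
1–3 s: v = 0 at t = 2 s; triangle areas 4.5 + 4.5 = 9 m
Total distance = 15 m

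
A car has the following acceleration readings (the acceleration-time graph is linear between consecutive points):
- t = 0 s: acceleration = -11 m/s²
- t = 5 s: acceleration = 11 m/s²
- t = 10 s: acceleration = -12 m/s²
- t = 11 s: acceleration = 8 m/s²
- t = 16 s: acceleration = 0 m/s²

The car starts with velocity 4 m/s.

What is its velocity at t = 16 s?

19.5 m/s

Δv equals the area under the a-t graph; then v = v₀ + Δv.
0–5 s: ½(-11 + 11)(5) = 0 m/s
5–10 s: ½(11 + -12)(5) = -2.5 m/s
10–11 s: ½(-12 + 8)(1) = -2 m/s
11–16 s: ½(8 + 0)(5) = 20 m/s
Δv = 15.5 m/s, so v(16) = 4 + (15.5) = 19.5 m/s.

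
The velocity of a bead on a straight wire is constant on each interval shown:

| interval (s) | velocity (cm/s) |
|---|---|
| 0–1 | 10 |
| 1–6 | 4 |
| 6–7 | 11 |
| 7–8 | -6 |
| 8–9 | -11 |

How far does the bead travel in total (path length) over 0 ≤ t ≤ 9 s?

58 cm

Total distance travelled is ∫|v| dt — sum the magnitudes of each area piece.
0–1 s: |10| × 1 = 10 cm
1–6 s: |4| × 5 = 20 cm
6–7 s: |11| × 1 = 11 cm
7–8 s: |-6| × 1 = 6 cm
8–9 s: |-11| × 1 = 11 cm
Total distance = 58 cm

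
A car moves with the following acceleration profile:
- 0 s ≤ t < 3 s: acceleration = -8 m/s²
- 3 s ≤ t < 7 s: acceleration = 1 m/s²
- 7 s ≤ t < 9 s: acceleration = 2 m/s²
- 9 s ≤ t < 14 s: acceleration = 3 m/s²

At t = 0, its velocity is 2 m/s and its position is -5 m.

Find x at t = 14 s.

-179.5 m

On each constant-a segment, Δv = aΔt and Δx = v₀Δt + ½aΔt²; chain segment to segment.
0–3 s: v starts 2 m/s; Δx = 2·3 + ½·-8·3² = -30 m; v ends -22 m/s.
3–7 s: v starts -22 m/s; Δx = -22·4 + ½·1·4² = -80 m; v ends -18 m/s.
7–9 s: v starts -18 m/s; Δx = -18·2 + ½·2·2² = -32 m; v ends -14 m/s.
9–14 s: v starts -14 m/s; Δx = -14·5 + ½·3·5² = -32.5 m; v ends 1 m/s.
x(14) = -5 + Σ Δx = -179.5 m.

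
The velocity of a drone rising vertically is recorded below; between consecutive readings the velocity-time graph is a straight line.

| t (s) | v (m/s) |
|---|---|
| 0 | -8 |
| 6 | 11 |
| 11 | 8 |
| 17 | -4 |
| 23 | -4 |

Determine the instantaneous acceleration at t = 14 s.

-2 m/s²

Acceleration is the slope of the v-t graph on 11–17 s: (-4 − 8)/(17 − 11) = -2 m/s².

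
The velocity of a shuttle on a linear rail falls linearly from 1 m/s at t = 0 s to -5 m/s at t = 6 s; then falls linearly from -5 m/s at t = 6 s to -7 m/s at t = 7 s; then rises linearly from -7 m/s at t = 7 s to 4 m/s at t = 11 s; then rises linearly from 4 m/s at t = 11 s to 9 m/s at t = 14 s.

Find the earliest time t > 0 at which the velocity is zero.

t = 1 s

v changes sign on 0–6 s (from 1 to -5); the graph is linear there, so v = 0 at t = 0 + (-1)·(6 − 0)/(-5 − 1) = 1 s.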